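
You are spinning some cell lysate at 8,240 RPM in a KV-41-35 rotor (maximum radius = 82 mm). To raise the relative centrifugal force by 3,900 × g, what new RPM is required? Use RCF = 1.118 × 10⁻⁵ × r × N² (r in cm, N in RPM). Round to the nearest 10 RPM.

≈ 10510 RPM

r = 82 mm = 8.2 cm
Current RCF = 1.118 × 10⁻⁵ × 8.2 × (8240)² = 1.118 × 10⁻⁵ × 8.2 × 67,897,600 ≈ 6,224.6 × g
Target RCF = 6,224.6 + 3,900 = 10,124.6 × g
N² = 10,124.6 / (9.1676 × 10⁻⁵) = 110,438,937
N ≈ √110,438,937 ≈ 10,509.0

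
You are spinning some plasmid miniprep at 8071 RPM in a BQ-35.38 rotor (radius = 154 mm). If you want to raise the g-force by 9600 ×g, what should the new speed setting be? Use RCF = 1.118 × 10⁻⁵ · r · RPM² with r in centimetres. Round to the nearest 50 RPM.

r = 154 mm = 15.4 cm
Current RCF = 1.118 × 10⁻⁵ × 15.4 × (8071)² = 1.118 × 10⁻⁵ × 15.4 × 65,141,041 ≈ 11,215.5 × g
Target RCF = 11,215.5 + 9,600 = 20,815.5 × g
N² = 20,815.5 / (17.2172 × 10⁻⁵) = 120,899,449
N ≈ √120,899,449 ≈ 10,995.4

N₂ ≈ 11000 RPM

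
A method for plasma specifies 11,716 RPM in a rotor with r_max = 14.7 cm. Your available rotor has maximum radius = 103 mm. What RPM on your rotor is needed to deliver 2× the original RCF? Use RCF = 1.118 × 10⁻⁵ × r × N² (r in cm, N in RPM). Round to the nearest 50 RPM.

19800 RPM

RCF_original = 1.118 × 10⁻⁵ × 14.7 × (11716)² = 1.118 × 10⁻⁵ × 14.7 × 137,264,656 ≈ 22,558.9 × g
Target RCF = 2 × 22,558.9 ≈ 45,117.8 × g
Your rotor: r = 103 mm = 10.3 cm
45,117.8 = 1.118 × 10⁻⁵ × 10.3 × N²
N² = 45,117.8 / (11.5154 × 10⁻⁵) = 391,804,019
N ≈ √391,804,019 ≈ 19,794.0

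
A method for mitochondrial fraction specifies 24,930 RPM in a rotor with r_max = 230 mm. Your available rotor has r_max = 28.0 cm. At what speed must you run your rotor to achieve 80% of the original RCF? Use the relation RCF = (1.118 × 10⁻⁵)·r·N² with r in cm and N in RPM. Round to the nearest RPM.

20209 RPM

Original rotor: r = 230 mm = 23.0 cm
RCF = 1.118 × 10⁻⁵ × r × N²
RCF_original = 1.118 × 10⁻⁵ × 23 × (24930)² = 1.118 × 10⁻⁵ × 23 × 621,504,900 ≈ 159,813.8 × g
Target RCF = 0.8 × 159,813.8 ≈ 127,851 × g
127,851 = 1.118 × 10⁻⁵ × 28 × N²
N² = 127,851 / (31.304 × 10⁻⁵) = 408,417,455
N ≈ √408,417,455 ≈ 20,209.3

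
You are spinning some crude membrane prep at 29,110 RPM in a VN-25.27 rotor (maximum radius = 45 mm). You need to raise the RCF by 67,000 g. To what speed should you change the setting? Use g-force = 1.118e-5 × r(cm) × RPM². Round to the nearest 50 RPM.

r = 45 mm = 4.5 cm
Current RCF = 1.118 × 10⁻⁵ × 4.5 × (29110)² = 1.118 × 10⁻⁵ × 4.5 × 847,392,100 ≈ 42,632.3 × g
Target RCF = 42,632.3 + 67,000 = 109,632.3 × g
N² = 109,632.3 / (5.031 × 10⁻⁵) = 2,179,135,361
N ≈ √2,179,135,361 ≈ 46,681.2

N₂ ≈ 46700 RPM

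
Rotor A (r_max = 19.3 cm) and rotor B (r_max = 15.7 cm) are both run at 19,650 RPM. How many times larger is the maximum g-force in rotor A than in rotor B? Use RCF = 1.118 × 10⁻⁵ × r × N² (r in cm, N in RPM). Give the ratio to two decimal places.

At fixed N, RCF ∝ r, so RCF_A/RCF_B = r_A/r_B = 19.3 / 15.7 = 1.2293.

1.23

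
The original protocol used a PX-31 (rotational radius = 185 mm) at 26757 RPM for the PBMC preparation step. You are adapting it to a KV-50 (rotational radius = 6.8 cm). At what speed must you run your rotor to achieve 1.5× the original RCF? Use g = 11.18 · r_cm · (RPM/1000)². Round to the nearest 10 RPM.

54050 RPM

Original rotor: r = 185 mm = 18.5 cm
RCF_original = 11.18 × 18.5 × (26.757)² = 11.18 × 18.5 × 715.937049 ≈ 148,077.3 × g
Target RCF = 1.5 × 148,077.3 ≈ 222,115.9 × g
222,115.9 = 11.18 × 6.8 × (N/1000)²
(N/1000)² = 222,115.9 / 76.024 = 2921.655
N = 1000 × √2921.655 ≈ 54,052.3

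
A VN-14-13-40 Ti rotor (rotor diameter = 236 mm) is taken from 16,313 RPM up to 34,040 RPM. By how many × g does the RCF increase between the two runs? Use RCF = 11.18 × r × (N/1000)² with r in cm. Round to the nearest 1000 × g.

118000 × g

r = 236 mm / 2 = 118 mm = 11.8 cm
RCF₁ = 11.18 × 11.8 × (16.313)² = 11.18 × 11.8 × 266.113969 ≈ 35,106.8 × g
RCF₂ = 11.18 × 11.8 × (34.04)² = 11.18 × 11.8 × 1,158.7216 ≈ 152,863.2 × g
Increase = 152,863.2 − 35,106.8 = 117,756.4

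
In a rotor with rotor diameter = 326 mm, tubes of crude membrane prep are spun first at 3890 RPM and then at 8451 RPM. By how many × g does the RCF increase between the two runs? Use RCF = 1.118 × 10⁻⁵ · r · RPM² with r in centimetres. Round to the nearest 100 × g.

r = 326 mm / 2 = 163 mm = 16.3 cm
RCF₁ = 1.118 × 10⁻⁵ × 16.3 × (3890)² = 1.118 × 10⁻⁵ × 16.3 × 15,132,100 ≈ 2,757.6 × g
RCF₂ = 1.118 × 10⁻⁵ × 16.3 × (8451)² = 1.118 × 10⁻⁵ × 16.3 × 71,419,401 ≈ 13,015 × g
Increase = 13,015 − 2,757.6 = 10,257.4

10300 × g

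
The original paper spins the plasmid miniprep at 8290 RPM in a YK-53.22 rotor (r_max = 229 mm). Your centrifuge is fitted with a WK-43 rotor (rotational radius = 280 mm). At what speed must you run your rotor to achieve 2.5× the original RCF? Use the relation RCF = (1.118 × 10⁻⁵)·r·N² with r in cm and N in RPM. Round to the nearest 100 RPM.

Original rotor: r = 229 mm = 22.9 cm
RCF = 1.118 × 10⁻⁵ × r × N²
RCF_original = 1.118 × 10⁻⁵ × 22.9 × (8290)² = 1.118 × 10⁻⁵ × 22.9 × 68,724,100 ≈ 17,594.9 × g
Target RCF = 2.5 × 17,594.9 ≈ 43,987.2 × g
Your rotor: r = 280 mm = 28.0 cm
43,987.2 = 1.118 × 10⁻⁵ × 28 × N²
N² = 43,987.2 / (31.304 × 10⁻⁵) = 140,516,228
N ≈ √140,516,228 ≈ 11,854.0

≈ 11900 RPM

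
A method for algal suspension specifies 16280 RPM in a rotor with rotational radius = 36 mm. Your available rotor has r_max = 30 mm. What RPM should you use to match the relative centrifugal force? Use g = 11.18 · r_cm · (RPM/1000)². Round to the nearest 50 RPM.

Original rotor: r = 36 mm = 3.6 cm
RCF_original = 11.18 × 3.6 × (16.28)² = 11.18 × 3.6 × 265.0384 ≈ 10,667.3 × g
Your rotor: r = 30 mm = 3.0 cm
10,667.3 = 11.18 × 3 × (N/1000)²
(N/1000)² = 10,667.3 / 33.54 = 318.0471
N = 1000 × √318.0471 ≈ 17,833.9

≈ 17850 RPM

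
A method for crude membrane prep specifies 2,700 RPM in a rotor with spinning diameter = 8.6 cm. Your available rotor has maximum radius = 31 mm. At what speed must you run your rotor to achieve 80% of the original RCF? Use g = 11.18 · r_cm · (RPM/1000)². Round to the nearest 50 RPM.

≈ 2850 RPM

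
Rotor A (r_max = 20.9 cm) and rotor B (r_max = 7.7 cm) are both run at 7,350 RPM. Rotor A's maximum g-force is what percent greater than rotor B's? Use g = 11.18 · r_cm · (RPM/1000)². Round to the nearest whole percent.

171%

At equal RPM, RCF scales linearly with r: ratio = 20.9 / 7.7 = 2.7143.
So rotor A delivers 171.4% more g-force.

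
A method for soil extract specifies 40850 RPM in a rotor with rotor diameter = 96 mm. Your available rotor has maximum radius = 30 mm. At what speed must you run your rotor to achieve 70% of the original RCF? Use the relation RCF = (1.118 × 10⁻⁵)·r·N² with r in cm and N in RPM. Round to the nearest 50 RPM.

≈ 43250 RPM

Original rotor: r = 96 mm / 2 = 48 mm = 4.8 cm
RCF_original = 1.118 × 10⁻⁵ × 4.8 × (40850)² = 1.118 × 10⁻⁵ × 4.8 × 1,668,722,500 ≈ 89,550.3 × g
Target RCF = 0.7 × 89,550.3 ≈ 62,685.2 × g
Your rotor: r = 30 mm = 3.0 cm
62,685.2 = 1.118 × 10⁻⁵ × 3 × N²
N² = 62,685.2 / (3.354 × 10⁻⁵) = 1,868,968,396
N ≈ √1,868,968,396 ≈ 43,231.6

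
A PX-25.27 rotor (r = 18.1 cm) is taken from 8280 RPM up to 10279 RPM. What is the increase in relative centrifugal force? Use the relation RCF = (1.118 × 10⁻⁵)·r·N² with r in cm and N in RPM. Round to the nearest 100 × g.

7500 × g

RCF₁ = 1.118 × 10⁻⁵ × 18.1 × (8280)² = 1.118 × 10⁻⁵ × 18.1 × 68,558,400 ≈ 13,873.3 × g
RCF₂ = 1.118 × 10⁻⁵ × 18.1 × (10279)² = 1.118 × 10⁻⁵ × 18.1 × 105,657,841 ≈ 21,380.7 × g
Increase = 21,380.7 − 13,873.3 = 7,507.4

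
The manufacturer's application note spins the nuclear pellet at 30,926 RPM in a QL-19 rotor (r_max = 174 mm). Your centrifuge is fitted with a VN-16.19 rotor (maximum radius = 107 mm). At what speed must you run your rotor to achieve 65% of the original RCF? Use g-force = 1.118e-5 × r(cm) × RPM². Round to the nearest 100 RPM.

≈ 31800 RPM

Original rotor: r = 174 mm = 17.4 cm
RCF = 1.118 × 10⁻⁵ × r × N²
RCF_original = 1.118 × 10⁻⁵ × 17.4 × (30926)² = 1.118 × 10⁻⁵ × 17.4 × 956,417,476 ≈ 186,053.8 × g
Target RCF = 0.65 × 186,053.8 ≈ 120,935 × g
Your rotor: r = 107 mm = 10.7 cm
120,935 = 1.118 × 10⁻⁵ × 10.7 × N²
N² = 120,935 / (11.9626 × 10⁻⁵) = 1,010,942,437
N ≈ √1,010,942,437 ≈ 31,795.3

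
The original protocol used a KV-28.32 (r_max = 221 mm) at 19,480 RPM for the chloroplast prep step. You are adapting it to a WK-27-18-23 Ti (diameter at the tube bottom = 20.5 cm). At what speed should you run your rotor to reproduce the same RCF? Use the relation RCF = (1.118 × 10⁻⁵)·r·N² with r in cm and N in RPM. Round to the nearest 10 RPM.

≈ 28600 RPM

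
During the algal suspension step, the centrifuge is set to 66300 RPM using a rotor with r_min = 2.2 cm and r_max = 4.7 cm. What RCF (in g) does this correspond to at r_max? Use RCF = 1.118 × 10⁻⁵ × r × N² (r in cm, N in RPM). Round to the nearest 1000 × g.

≈ 231000 g

Use r_max = 4.7 cm.
RCF = 1.118 × 10⁻⁵ × r × N²
RCF = 1.118 × 10⁻⁵ × 4.7 × (66300)² = 1.118 × 10⁻⁵ × 4.7 × 4,395,690,000 ≈ 230,975.9 × g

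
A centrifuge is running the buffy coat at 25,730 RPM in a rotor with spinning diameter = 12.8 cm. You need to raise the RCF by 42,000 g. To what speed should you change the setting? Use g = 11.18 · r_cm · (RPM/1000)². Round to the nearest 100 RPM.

r = 12.8 / 2 = 6.4 cm
Current RCF = 11.18 × 6.4 × (25.73)² = 11.18 × 6.4 × 662.0329 ≈ 47,369.8 × g
Target RCF = 47,369.8 + 42,000 = 89,369.8 × g
(N/1000)² = 89,369.8 / 71.552 = 1249.019
N = 1000 × √1249.019 ≈ 35,341.5

≈ 35300 RPM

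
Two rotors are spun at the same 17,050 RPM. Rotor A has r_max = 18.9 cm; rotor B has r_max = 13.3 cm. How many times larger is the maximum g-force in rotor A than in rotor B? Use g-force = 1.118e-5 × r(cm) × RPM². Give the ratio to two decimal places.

1.42

At fixed N, RCF ∝ r, so RCF_A/RCF_B = r_A/r_B = 18.9 / 13.3 = 1.4211.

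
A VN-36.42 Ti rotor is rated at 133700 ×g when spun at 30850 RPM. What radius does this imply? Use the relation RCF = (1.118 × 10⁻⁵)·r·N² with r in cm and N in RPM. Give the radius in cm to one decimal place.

12.6 cm

133700 = 1.118 × 10⁻⁵ × r × (30850)²
r = 133700 / (1.118 × 10⁻⁵ × 951,722,500) = 133700 / 10640.26 ≈ 12.565 cm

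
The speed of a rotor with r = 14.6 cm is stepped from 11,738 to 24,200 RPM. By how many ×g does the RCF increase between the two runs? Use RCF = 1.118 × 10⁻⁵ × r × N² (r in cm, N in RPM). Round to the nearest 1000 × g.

RCF₁ = 1.118 × 10⁻⁵ × 14.6 × (11738)² = 1.118 × 10⁻⁵ × 14.6 × 137,780,644 ≈ 22,489.7 × g
RCF₂ = 1.118 × 10⁻⁵ × 14.6 × (24200)² = 1.118 × 10⁻⁵ × 14.6 × 585,640,000 ≈ 95,592.8 × g
Increase = 95,592.8 − 22,489.7 = 73,103.1

73000 ×g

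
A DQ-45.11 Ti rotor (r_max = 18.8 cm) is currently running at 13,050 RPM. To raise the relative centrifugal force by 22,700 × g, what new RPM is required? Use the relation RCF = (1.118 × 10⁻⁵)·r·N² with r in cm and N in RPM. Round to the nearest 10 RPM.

≈ 16680 RPM

Current RCF = 1.118 × 10⁻⁵ × 18.8 × (13050)² = 1.118 × 10⁻⁵ × 18.8 × 170,302,500 ≈ 35,794.9 × g
Target RCF = 35,794.9 + 22,700 = 58,494.9 × g
N² = 58,494.9 / (21.0184 × 10⁻⁵) = 278,303,296
N ≈ √278,303,296 ≈ 16,682.4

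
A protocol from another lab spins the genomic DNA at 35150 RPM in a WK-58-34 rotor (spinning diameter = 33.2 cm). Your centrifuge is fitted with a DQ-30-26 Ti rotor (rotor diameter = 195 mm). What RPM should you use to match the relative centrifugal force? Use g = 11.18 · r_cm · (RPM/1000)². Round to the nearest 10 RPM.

≈ 45860 RPM

Original rotor: r = 33.2 / 2 = 16.6 cm
RCF_original = 11.18 × 16.6 × (35.15)² = 11.18 × 16.6 × 1,235.5225 ≈ 229,298.1 × g
Your rotor: r = 195 mm / 2 = 97.5 mm = 9.75 cm
229,298.1 = 11.18 × 9.75 × (N/1000)²
(N/1000)² = 229,298.1 / 109.005 = 2103.556
N = 1000 × √2103.556 ≈ 45,864.5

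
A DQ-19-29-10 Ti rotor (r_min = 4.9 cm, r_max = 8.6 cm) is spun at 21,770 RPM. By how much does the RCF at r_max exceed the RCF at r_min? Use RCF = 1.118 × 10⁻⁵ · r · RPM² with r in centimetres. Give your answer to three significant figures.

≈ 19600 × g

RCF_max = 1.118 × 10⁻⁵ × 8.6 × (21770)² = 1.118 × 10⁻⁵ × 8.6 × 473,932,900 ≈ 45,567.7 × g
RCF_min = 1.118 × 10⁻⁵ × 4.9 × (21770)² = 1.118 × 10⁻⁵ × 4.9 × 473,932,900 ≈ 25,963 × g
ΔRCF = 45,567.7 − 25,963 = 19,604.7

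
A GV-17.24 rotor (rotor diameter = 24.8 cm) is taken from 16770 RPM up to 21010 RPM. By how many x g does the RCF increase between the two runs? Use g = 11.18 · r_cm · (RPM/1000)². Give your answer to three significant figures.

22200 x g

r = 24.8 / 2 = 12.4 cm
RCF₁ = 11.18 × 12.4 × (16.77)² = 11.18 × 12.4 × 281.2329 ≈ 38,987.9 × g
RCF₂ = 11.18 × 12.4 × (21.01)² = 11.18 × 12.4 × 441.4201 ≈ 61,195 × g
Increase = 61,195 − 38,987.9 = 22,207.1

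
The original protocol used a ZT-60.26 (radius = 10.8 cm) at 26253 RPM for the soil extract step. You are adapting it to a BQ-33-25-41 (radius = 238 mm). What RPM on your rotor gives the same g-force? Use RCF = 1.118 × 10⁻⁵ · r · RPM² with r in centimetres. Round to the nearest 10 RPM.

17680 RPM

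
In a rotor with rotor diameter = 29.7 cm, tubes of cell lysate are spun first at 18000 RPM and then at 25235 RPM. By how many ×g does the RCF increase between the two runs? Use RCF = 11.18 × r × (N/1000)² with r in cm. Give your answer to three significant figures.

r = 29.7 / 2 = 14.85 cm
RCF₁ = 11.18 × 14.85 × (18)² = 11.18 × 14.85 × 324 ≈ 53,791.5 × g
RCF₂ = 11.18 × 14.85 × (25.235)² = 11.18 × 14.85 × 636.805225 ≈ 105,724.3 × g
Increase = 105,724.3 − 53,791.5 = 51,932.8

≈ 51900 ×g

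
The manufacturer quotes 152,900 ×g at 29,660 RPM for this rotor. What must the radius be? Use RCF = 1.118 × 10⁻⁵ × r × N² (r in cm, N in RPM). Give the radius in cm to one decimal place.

152900 = 1.118 × 10⁻⁵ × r × (29660)²
r = 152900 / (1.118 × 10⁻⁵ × 879,715,600) = 152900 / 9835.22 ≈ 15.546 cm

r ≈ 15.5 cm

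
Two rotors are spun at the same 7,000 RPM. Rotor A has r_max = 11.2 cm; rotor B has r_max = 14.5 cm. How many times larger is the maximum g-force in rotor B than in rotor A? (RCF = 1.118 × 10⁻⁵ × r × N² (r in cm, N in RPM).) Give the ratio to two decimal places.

1.29

At fixed N, RCF ∝ r, so RCF_B/RCF_A = r_B/r_A = 14.5 / 11.2 = 1.2946.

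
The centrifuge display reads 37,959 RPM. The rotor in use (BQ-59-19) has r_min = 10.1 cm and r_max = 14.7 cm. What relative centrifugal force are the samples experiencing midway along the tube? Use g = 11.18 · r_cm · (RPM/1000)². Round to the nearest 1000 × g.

r_avg = (10.1 + 14.7) / 2 = 12.4 cm
RCF = 11.18 × 12.4 × (37.959)² = 11.18 × 12.4 × 1,440.885681 ≈ 199,752.9 × g

≈ 200000 × g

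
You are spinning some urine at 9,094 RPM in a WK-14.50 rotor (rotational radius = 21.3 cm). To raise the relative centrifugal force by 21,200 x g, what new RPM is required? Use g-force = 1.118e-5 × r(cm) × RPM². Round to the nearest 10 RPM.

N₂ ≈ 13100 RPM

Current RCF = 1.118 × 10⁻⁵ × 21.3 × (9094)² = 1.118 × 10⁻⁵ × 21.3 × 82,700,836 ≈ 19,693.9 × g
Target RCF = 19,693.9 + 21,200 = 40,893.9 × g
N² = 40,893.9 / (23.8134 × 10⁻⁵) = 171,726,423
N ≈ √171,726,423 ≈ 13,104.4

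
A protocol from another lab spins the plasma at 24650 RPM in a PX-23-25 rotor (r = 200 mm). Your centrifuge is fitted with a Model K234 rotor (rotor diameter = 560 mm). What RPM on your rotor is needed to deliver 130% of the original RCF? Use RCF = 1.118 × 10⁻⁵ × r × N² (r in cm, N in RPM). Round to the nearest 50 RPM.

Original rotor: r = 200 mm = 20.0 cm
RCF_original = 1.118 × 10⁻⁵ × 20 × (24650)² = 1.118 × 10⁻⁵ × 20 × 607,622,500 ≈ 135,864.4 × g
Target RCF = 1.3 × 135,864.4 ≈ 176,623.7 × g
Your rotor: r = 560 mm / 2 = 280 mm = 28 cm
176,623.7 = 1.118 × 10⁻⁵ × 28 × N²
N² = 176,623.7 / (31.304 × 10⁻⁵) = 564,220,866
N ≈ √564,220,866 ≈ 23,753.3

23750 RPM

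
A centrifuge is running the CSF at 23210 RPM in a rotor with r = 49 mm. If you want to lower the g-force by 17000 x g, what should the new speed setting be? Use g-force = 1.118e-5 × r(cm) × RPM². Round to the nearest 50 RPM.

15100 RPM

r = 49 mm = 4.9 cm
Current RCF = 1.118 × 10⁻⁵ × 4.9 × (23210)² = 1.118 × 10⁻⁵ × 4.9 × 538,704,100 ≈ 29,511.3 × g
Target RCF = 29,511.3 − 17,000 = 12,511.3 × g
N² = 12,511.3 / (5.4782 × 10⁻⁵) = 228,383,411
N ≈ √228,383,411 ≈ 15,112.4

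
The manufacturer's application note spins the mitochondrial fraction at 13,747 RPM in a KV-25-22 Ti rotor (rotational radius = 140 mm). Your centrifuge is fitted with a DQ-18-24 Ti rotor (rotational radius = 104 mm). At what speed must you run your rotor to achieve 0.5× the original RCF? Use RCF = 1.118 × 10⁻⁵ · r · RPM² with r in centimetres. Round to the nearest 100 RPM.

11300 RPM

Original rotor: r = 140 mm = 14.0 cm
RCF_original = 1.118 × 10⁻⁵ × 14 × (13747)² = 1.118 × 10⁻⁵ × 14 × 188,980,009 ≈ 29,579.2 × g
Target RCF = 0.5 × 29,579.2 ≈ 14,789.6 × g
Your rotor: r = 104 mm = 10.4 cm
14,789.6 = 1.118 × 10⁻⁵ × 10.4 × N²
N² = 14,789.6 / (11.6272 × 10⁻⁵) = 127,198,294
N ≈ √127,198,294 ≈ 11,278.2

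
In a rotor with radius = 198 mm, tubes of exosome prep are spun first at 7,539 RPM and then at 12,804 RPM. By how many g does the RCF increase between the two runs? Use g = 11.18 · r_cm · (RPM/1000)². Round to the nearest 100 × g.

r = 198 mm = 19.8 cm
RCF₁ = 11.18 × 19.8 × (7.539)² = 11.18 × 19.8 × 56.836521 ≈ 12,581.6 × g
RCF₂ = 11.18 × 19.8 × (12.804)² = 11.18 × 19.8 × 163.942416 ≈ 36,290.9 × g
Increase = 36,290.9 − 12,581.6 = 23,709.3

≈ 23700 g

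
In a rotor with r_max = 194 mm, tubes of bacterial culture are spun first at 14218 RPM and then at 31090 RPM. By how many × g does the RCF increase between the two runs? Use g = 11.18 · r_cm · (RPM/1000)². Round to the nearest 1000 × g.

r = 194 mm = 19.4 cm
RCF₁ = 11.18 × 19.4 × (14.218)² = 11.18 × 19.4 × 202.151524 ≈ 43,845 × g
RCF₂ = 11.18 × 19.4 × (31.09)² = 11.18 × 19.4 × 966.5881 ≈ 209,645.2 × g
Increase = 209,645.2 − 43,845 = 165,800.2

166000 × g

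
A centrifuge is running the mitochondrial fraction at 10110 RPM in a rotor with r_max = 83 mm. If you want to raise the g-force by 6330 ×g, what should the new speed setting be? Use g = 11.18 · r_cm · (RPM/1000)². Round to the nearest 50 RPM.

r = 83 mm = 8.3 cm
Current RCF = 11.18 × 8.3 × (10.11)² = 11.18 × 8.3 × 102.2121 ≈ 9,484.7 × g
Target RCF = 9,484.7 + 6,330 = 15,814.7 × g
(N/1000)² = 15,814.7 / 92.794 = 170.428
N = 1000 × √170.428 ≈ 13,054.8

N₂ ≈ 13050 RPM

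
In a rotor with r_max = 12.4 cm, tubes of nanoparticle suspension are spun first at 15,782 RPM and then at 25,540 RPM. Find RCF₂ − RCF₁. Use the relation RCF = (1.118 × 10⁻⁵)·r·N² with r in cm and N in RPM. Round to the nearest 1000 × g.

RCF₁ = 1.118 × 10⁻⁵ × 12.4 × (15782)² = 1.118 × 10⁻⁵ × 12.4 × 249,071,524 ≈ 34,529.3 × g
RCF₂ = 1.118 × 10⁻⁵ × 12.4 × (25540)² = 1.118 × 10⁻⁵ × 12.4 × 652,291,600 ≈ 90,428.5 × g
Increase = 90,428.5 − 34,529.3 = 55,899.2

≈ 56000 x g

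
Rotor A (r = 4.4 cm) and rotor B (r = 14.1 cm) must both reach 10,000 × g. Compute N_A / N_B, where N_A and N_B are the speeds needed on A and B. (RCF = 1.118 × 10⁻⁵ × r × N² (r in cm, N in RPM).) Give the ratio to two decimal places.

1.79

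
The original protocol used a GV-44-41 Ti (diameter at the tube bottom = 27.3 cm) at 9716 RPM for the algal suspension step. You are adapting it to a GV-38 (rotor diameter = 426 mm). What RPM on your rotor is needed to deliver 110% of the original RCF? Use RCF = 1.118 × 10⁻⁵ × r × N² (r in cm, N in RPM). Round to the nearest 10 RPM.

Original rotor: r = 27.3 / 2 = 13.65 cm
RCF_original = 1.118 × 10⁻⁵ × 13.65 × (9716)² = 1.118 × 10⁻⁵ × 13.65 × 94,400,656 ≈ 14,406.2 × g
Target RCF = 1.1 × 14,406.2 ≈ 15,846.8 × g
Your rotor: r = 426 mm / 2 = 213 mm = 21.3 cm
15,846.8 = 1.118 × 10⁻⁵ × 21.3 × N²
N² = 15,846.8 / (23.8134 × 10⁻⁵) = 66,545,726
N ≈ √66,545,726 ≈ 8,157.6

≈ 8160 RPM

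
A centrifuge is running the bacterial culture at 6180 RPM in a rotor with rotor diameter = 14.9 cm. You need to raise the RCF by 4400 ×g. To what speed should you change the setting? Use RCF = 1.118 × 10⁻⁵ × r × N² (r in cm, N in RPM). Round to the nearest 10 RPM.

r = 14.9 / 2 = 7.45 cm
Current RCF = 1.118 × 10⁻⁵ × 7.45 × (6180)² = 1.118 × 10⁻⁵ × 7.45 × 38,192,400 ≈ 3,181.1 × g
Target RCF = 3,181.1 + 4,400 = 7,581.1 × g
N² = 7,581.1 / (8.3291 × 10⁻⁵) = 91,019,438
N ≈ √91,019,438 ≈ 9,540.4

≈ 9540 RPM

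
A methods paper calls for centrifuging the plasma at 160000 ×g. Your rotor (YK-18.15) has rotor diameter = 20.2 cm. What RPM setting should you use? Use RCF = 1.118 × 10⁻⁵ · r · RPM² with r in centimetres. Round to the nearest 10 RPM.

r = 20.2 / 2 = 10.1 cm
160,000 = 1.118 × 10⁻⁵ × 10.1 × N²
N² = 160,000 / (11.2918 × 10⁻⁵) = 1,416,957,438
N ≈ √1,416,957,438 ≈ 37,642.5

37640 RPM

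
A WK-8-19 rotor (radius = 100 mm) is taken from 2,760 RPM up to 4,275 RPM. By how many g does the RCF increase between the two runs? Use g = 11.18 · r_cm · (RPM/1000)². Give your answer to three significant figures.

1190 g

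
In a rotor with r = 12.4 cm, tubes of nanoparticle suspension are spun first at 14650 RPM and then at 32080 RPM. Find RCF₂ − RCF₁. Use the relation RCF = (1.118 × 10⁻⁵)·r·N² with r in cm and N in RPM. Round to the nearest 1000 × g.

113000 × g

RCF₁ = 1.118 × 10⁻⁵ × 12.4 × (14650)² = 1.118 × 10⁻⁵ × 12.4 × 214,622,500 ≈ 29,753.5 × g
RCF₂ = 1.118 × 10⁻⁵ × 12.4 × (32080)² = 1.118 × 10⁻⁵ × 12.4 × 1,029,126,400 ≈ 142,669.9 × g
Increase = 142,669.9 − 29,753.5 = 112,916.4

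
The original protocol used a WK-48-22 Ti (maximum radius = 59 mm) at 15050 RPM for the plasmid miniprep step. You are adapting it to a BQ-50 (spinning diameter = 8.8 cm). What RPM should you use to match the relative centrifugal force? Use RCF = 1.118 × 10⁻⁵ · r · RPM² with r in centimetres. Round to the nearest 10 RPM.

17430 RPM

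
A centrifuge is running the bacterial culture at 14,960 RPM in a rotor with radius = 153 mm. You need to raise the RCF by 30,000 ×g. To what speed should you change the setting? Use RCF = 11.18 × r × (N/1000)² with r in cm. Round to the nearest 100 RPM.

N₂ ≈ 20000 RPM

r = 153 mm = 15.3 cm
Current RCF = 11.18 × 15.3 × (14.96)² = 11.18 × 15.3 × 223.8016 ≈ 38,282.2 × g
Target RCF = 38,282.2 + 30,000 = 68,282.2 × g
(N/1000)² = 68,282.2 / 171.054 = 399.1851
N = 1000 × √399.1851 ≈ 19,979.6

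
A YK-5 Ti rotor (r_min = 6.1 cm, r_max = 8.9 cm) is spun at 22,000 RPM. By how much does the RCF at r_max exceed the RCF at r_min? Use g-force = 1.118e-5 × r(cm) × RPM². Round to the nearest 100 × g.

15200 g

ΔRCF = 1.118 × 10⁻⁵ × (r_max − r_min) × N² = 1.118 × 10⁻⁵ × 2.8 × 484,000,000 ≈ 15,151.1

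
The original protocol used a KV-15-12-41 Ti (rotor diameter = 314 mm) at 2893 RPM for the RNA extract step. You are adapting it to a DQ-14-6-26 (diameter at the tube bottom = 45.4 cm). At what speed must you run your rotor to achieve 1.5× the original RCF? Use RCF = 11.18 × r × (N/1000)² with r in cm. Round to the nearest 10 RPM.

≈ 2950 RPM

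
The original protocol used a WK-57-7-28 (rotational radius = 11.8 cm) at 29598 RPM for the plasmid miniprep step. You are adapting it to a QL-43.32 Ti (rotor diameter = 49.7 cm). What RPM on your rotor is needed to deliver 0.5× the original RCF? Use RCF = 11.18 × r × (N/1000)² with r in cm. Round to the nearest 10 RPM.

≈ 14420 RPM

RCF_original = 11.18 × 11.8 × (29.598)² = 11.18 × 11.8 × 876.041604 ≈ 115,570.9 × g
Target RCF = 0.5 × 115,570.9 ≈ 57,785.4 × g
Your rotor: r = 49.7 / 2 = 24.85 cm
57,785.4 = 11.18 × 24.85 × (N/1000)²
(N/1000)² = 57,785.4 / 277.823 = 207.9936
N = 1000 × √207.9936 ≈ 14,422.0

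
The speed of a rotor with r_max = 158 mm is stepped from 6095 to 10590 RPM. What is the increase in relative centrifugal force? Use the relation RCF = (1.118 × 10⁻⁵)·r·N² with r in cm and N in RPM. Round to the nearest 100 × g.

r = 158 mm = 15.8 cm
RCF₁ = 1.118 × 10⁻⁵ × 15.8 × (6095)² = 1.118 × 10⁻⁵ × 15.8 × 37,149,025 ≈ 6,562.2 × g
RCF₂ = 1.118 × 10⁻⁵ × 15.8 × (10590)² = 1.118 × 10⁻⁵ × 15.8 × 112,148,100 ≈ 19,810.3 × g
Increase = 19,810.3 − 6,562.2 = 13,248.1

≈ 13200 x g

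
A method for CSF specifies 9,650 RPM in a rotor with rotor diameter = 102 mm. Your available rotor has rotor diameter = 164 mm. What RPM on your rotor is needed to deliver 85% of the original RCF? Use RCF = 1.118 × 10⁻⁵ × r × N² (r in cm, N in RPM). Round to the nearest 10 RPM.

Original rotor: r = 102 mm / 2 = 51 mm = 5.1 cm
RCF = 1.118 × 10⁻⁵ × r × N²
RCF_original = 1.118 × 10⁻⁵ × 5.1 × (9650)² = 1.118 × 10⁻⁵ × 5.1 × 93,122,500 ≈ 5,309.7 × g
Target RCF = 0.85 × 5,309.7 ≈ 4,513.2 × g
Your rotor: r = 164 mm / 2 = 82 mm = 8.2 cm
4,513.2 = 1.118 × 10⁻⁵ × 8.2 × N²
N² = 4,513.2 / (9.1676 × 10⁻⁵) = 49,229,897
N ≈ √49,229,897 ≈ 7,016.4

7020 RPM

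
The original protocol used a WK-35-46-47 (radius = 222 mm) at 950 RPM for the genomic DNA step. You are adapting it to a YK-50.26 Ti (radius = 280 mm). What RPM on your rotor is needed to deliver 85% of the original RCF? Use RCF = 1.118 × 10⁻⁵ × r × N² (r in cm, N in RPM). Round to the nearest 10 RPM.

Original rotor: r = 222 mm = 22.2 cm
RCF_original = 1.118 × 10⁻⁵ × 22.2 × (950)² = 1.118 × 10⁻⁵ × 22.2 × 902,500 ≈ 224 × g
Target RCF = 0.85 × 224 ≈ 190.4 × g
Your rotor: r = 280 mm = 28.0 cm
190.4 = 1.118 × 10⁻⁵ × 28 × N²
N² = 190.4 / (31.304 × 10⁻⁵) = 608,229
N ≈ √608,229 ≈ 779.9

≈ 780 RPM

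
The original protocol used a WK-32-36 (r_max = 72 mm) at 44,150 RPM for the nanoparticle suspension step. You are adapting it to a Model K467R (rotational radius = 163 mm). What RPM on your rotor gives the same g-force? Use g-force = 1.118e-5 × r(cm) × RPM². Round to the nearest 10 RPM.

29340 RPM

Original rotor: r = 72 mm = 7.2 cm
RCF = 1.118 × 10⁻⁵ × r × N²
RCF_original = 1.118 × 10⁻⁵ × 7.2 × (44150)² = 1.118 × 10⁻⁵ × 7.2 × 1,949,222,500 ≈ 156,904.6 × g
Your rotor: r = 163 mm = 16.3 cm
156,904.6 = 1.118 × 10⁻⁵ × 16.3 × N²
N² = 156,904.6 / (18.2234 × 10⁻⁵) = 861,006,179
N ≈ √861,006,179 ≈ 29,342.9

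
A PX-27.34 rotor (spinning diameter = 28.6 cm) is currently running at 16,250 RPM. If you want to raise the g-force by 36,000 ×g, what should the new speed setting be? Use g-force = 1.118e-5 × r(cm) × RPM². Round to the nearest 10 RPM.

22120 RPM

r = 28.6 / 2 = 14.3 cm
Current RCF = 1.118 × 10⁻⁵ × 14.3 × (16250)² = 1.118 × 10⁻⁵ × 14.3 × 264,062,500 ≈ 42,216.7 × g
Target RCF = 42,216.7 + 36,000 = 78,216.7 × g
N² = 78,216.7 / (15.9874 × 10⁻⁵) = 489,239,651
N ≈ √489,239,651 ≈ 22,118.8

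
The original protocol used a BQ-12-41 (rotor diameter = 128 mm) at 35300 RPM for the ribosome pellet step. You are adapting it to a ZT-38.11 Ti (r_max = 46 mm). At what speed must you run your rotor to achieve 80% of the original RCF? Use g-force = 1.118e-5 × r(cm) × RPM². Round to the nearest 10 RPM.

37240 RPM

Original rotor: r = 128 mm / 2 = 64 mm = 6.4 cm
RCF = 1.118 × 10⁻⁵ × r × N²
RCF_original = 1.118 × 10⁻⁵ × 6.4 × (35300)² = 1.118 × 10⁻⁵ × 6.4 × 1,246,090,000 ≈ 89,160.2 × g
Target RCF = 0.8 × 89,160.2 ≈ 71,328.2 × g
Your rotor: r = 46 mm = 4.6 cm
71,328.2 = 1.118 × 10⁻⁵ × 4.6 × N²
N² = 71,328.2 / (5.1428 × 10⁻⁵) = 1,386,952,633
N ≈ √1,386,952,633 ≈ 37,241.8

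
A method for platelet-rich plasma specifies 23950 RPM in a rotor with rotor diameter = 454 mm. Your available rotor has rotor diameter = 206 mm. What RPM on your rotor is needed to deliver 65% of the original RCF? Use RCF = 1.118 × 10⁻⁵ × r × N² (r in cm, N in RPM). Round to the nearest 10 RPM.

28670 RPM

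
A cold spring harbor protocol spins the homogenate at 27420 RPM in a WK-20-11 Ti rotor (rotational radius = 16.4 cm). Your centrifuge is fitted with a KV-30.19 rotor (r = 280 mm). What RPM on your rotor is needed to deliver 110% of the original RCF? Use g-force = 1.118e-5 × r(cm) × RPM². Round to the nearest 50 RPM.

22000 RPM

RCF = 1.118 × 10⁻⁵ × r × N²
RCF_original = 1.118 × 10⁻⁵ × 16.4 × (27420)² = 1.118 × 10⁻⁵ × 16.4 × 751,856,400 ≈ 137,854.4 × g
Target RCF = 1.1 × 137,854.4 ≈ 151,639.8 × g
Your rotor: r = 280 mm = 28.0 cm
151,639.8 = 1.118 × 10⁻⁵ × 28 × N²
N² = 151,639.8 / (31.304 × 10⁻⁵) = 484,410,299
N ≈ √484,410,299 ≈ 22,009.3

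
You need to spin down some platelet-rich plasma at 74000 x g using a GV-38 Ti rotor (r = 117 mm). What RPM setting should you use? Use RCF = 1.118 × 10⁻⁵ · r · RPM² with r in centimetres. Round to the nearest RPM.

r = 117 mm = 11.7 cm
74,000 = 1.118 × 10⁻⁵ × 11.7 × N²
N² = 74,000 / (13.0806 × 10⁻⁵) = 565,723,285
N ≈ √565,723,285 ≈ 23,784.9

≈ 23785 RPM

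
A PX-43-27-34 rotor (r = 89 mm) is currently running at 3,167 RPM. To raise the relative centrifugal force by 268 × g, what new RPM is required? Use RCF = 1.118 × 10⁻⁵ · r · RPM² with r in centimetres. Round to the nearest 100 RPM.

3600 RPM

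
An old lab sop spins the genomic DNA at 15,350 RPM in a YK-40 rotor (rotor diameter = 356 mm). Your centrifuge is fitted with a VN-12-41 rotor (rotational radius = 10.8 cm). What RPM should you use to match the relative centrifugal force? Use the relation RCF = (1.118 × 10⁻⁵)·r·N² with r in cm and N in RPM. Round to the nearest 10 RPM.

19710 RPM

Original rotor: r = 356 mm / 2 = 178 mm = 17.8 cm
RCF = 1.118 × 10⁻⁵ × r × N²
RCF_original = 1.118 × 10⁻⁵ × 17.8 × (15350)² = 1.118 × 10⁻⁵ × 17.8 × 235,622,500 ≈ 46,889.8 × g
46,889.8 = 1.118 × 10⁻⁵ × 10.8 × N²
N² = 46,889.8 / (12.0744 × 10⁻⁵) = 388,340,621
N ≈ √388,340,621 ≈ 19,706.4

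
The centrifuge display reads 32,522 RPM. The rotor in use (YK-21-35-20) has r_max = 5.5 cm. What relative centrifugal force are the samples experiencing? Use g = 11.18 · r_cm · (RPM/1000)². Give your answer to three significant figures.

≈ 65000 ×g

RCF = 11.18 × 5.5 × (32.522)² = 11.18 × 5.5 × 1,057.680484 ≈ 65,036.8 × g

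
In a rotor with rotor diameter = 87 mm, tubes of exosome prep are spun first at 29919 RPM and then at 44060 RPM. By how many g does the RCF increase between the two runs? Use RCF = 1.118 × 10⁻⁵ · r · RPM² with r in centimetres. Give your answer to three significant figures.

r = 87 mm / 2 = 43.5 mm = 4.35 cm
RCF₁ = 1.118 × 10⁻⁵ × 4.35 × (29919)² = 1.118 × 10⁻⁵ × 4.35 × 895,146,561 ≈ 43,533.7 × g
RCF₂ = 1.118 × 10⁻⁵ × 4.35 × (44060)² = 1.118 × 10⁻⁵ × 4.35 × 1,941,283,600 ≈ 94,410.4 × g
Increase = 94,410.4 − 43,533.7 = 50,876.7

50900 g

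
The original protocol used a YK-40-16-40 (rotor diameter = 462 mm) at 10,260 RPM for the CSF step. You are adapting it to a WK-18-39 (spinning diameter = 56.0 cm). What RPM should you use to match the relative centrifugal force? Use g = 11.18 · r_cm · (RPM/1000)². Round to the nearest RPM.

Original rotor: r = 462 mm / 2 = 231 mm = 23.1 cm
RCF_original = 11.18 × 23.1 × (10.26)² = 11.18 × 23.1 × 105.2676 ≈ 27,186.2 × g
Your rotor: r = 56.0 / 2 = 28 cm
27,186.2 = 11.18 × 28 × (N/1000)²
(N/1000)² = 27,186.2 / 313.04 = 86.84577
N = 1000 × √86.84577 ≈ 9,319.1

≈ 9319 RPM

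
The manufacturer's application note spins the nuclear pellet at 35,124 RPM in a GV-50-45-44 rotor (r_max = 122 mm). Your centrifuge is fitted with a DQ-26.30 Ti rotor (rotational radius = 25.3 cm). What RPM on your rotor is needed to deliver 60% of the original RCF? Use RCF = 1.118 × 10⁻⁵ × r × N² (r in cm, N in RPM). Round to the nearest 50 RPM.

≈ 18900 RPM

Original rotor: r = 122 mm = 12.2 cm
RCF_original = 1.118 × 10⁻⁵ × 12.2 × (35124)² = 1.118 × 10⁻⁵ × 12.2 × 1,233,695,376 ≈ 168,271.1 × g
Target RCF = 0.6 × 168,271.1 ≈ 100,962.7 × g
100,962.7 = 1.118 × 10⁻⁵ × 25.3 × N²
N² = 100,962.7 / (28.2854 × 10⁻⁵) = 356,942,804
N ≈ √356,942,804 ≈ 18,892.9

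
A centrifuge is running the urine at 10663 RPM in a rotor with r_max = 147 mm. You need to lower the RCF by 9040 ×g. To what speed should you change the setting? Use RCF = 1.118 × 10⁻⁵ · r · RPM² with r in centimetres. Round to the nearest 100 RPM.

r = 147 mm = 14.7 cm
Current RCF = 1.118 × 10⁻⁵ × 14.7 × (10663)² = 1.118 × 10⁻⁵ × 14.7 × 113,699,569 ≈ 18,686.1 × g
Target RCF = 18,686.1 − 9,040 = 9,646.1 × g
N² = 9,646.1 / (16.4346 × 10⁻⁵) = 58,693,853
N ≈ √58,693,853 ≈ 7,661.2

N₂ ≈ 7700 RPM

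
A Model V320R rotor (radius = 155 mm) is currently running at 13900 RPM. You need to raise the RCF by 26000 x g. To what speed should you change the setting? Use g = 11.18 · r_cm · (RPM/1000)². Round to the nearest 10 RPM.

r = 155 mm = 15.5 cm
Current RCF = 11.18 × 15.5 × (13.9)² = 11.18 × 15.5 × 193.21 ≈ 33,481.4 × g
Target RCF = 33,481.4 + 26,000 = 59,481.4 × g
(N/1000)² = 59,481.4 / 173.29 = 343.2477
N = 1000 × √343.2477 ≈ 18,526.9

≈ 18530 RPM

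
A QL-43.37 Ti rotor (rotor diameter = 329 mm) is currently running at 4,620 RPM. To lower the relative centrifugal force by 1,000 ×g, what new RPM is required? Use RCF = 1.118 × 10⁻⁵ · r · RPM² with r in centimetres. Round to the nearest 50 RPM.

N₂ ≈ 4000 RPM

r = 329 mm / 2 = 164.5 mm = 16.45 cm
Current RCF = 1.118 × 10⁻⁵ × 16.45 × (4620)² = 1.118 × 10⁻⁵ × 16.45 × 21,344,400 ≈ 3,925.5 × g
Target RCF = 3,925.5 − 1,000 = 2,925.5 × g
N² = 2,925.5 / (18.3911 × 10⁻⁵) = 15,907,151
N ≈ √15,907,151 ≈ 3,988.4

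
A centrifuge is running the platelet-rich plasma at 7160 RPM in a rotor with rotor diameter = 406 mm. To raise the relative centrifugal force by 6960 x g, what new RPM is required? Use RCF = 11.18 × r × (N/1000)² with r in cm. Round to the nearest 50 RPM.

≈ 9050 RPM

r = 406 mm / 2 = 203 mm = 20.3 cm
Current RCF = 11.18 × 20.3 × (7.16)² = 11.18 × 20.3 × 51.2656 ≈ 11,634.9 × g
Target RCF = 11,634.9 + 6,960 = 18,594.9 × g
(N/1000)² = 18,594.9 / 226.954 = 81.93246
N = 1000 × √81.93246 ≈ 9,051.7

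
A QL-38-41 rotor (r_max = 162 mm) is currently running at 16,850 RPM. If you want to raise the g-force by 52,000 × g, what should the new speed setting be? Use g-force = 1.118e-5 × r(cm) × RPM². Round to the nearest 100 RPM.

r = 162 mm = 16.2 cm
Current RCF = 1.118 × 10⁻⁵ × 16.2 × (16850)² = 1.118 × 10⁻⁵ × 16.2 × 283,922,500 ≈ 51,422.9 × g
Target RCF = 51,422.9 + 52,000 = 103,422.9 × g
N² = 103,422.9 / (18.1116 × 10⁻⁵) = 571,031,273
N ≈ √571,031,273 ≈ 23,896.3

N₂ ≈ 23900 RPM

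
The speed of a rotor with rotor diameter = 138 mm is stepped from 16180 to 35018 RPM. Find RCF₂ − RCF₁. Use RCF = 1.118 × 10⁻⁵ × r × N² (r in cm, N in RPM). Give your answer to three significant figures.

74400 g

r = 138 mm / 2 = 69 mm = 6.9 cm
RCF₁ = 1.118 × 10⁻⁵ × 6.9 × (16180)² = 1.118 × 10⁻⁵ × 6.9 × 261,792,400 ≈ 20,195.2 × g
RCF₂ = 1.118 × 10⁻⁵ × 6.9 × (35018)² = 1.118 × 10⁻⁵ × 6.9 × 1,226,260,324 ≈ 94,596.2 × g
Increase = 94,596.2 − 20,195.2 = 74,401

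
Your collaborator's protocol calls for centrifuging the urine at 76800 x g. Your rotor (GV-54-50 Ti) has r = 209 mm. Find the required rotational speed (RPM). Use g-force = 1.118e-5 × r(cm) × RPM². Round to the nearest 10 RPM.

r = 209 mm = 20.9 cm
RCF = 1.118 × 10⁻⁵ × r × N²
76,800 = 1.118 × 10⁻⁵ × 20.9 × N²
N² = 76,800 / (23.3662 × 10⁻⁵) = 328,679,888
N ≈ √328,679,888 ≈ 18,129.5

N ≈ 18130 RPM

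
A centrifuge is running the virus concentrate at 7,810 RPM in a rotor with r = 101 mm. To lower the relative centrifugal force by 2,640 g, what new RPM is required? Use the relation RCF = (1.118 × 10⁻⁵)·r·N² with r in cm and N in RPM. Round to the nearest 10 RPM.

6130 RPM

r = 101 mm = 10.1 cm
Current RCF = 1.118 × 10⁻⁵ × 10.1 × (7810)² = 1.118 × 10⁻⁵ × 10.1 × 60,996,100 ≈ 6,887.6 × g
Target RCF = 6,887.6 − 2,640 = 4,247.6 × g
N² = 4,247.6 / (11.2918 × 10⁻⁵) = 37,616,678
N ≈ √37,616,678 ≈ 6,133.2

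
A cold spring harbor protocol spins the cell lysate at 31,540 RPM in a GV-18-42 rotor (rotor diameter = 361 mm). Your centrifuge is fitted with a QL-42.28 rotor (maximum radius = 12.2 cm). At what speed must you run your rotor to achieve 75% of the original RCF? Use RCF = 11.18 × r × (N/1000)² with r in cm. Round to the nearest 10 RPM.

33220 RPM

Original rotor: r = 361 mm / 2 = 180.5 mm = 18.05 cm
RCF_original = 11.18 × 18.05 × (31.54)² = 11.18 × 18.05 × 994.7716 ≈ 200,743.9 × g
Target RCF = 0.75 × 200,743.9 ≈ 150,557.9 × g
150,557.9 = 11.18 × 12.2 × (N/1000)²
(N/1000)² = 150,557.9 / 136.396 = 1103.829
N = 1000 × √1103.829 ≈ 33,223.9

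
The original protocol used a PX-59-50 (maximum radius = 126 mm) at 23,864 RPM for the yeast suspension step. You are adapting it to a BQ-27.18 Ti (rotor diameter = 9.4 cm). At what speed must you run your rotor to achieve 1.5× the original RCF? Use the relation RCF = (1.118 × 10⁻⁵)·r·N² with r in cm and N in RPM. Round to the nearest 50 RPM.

Original rotor: r = 126 mm = 12.6 cm
RCF_original = 1.118 × 10⁻⁵ × 12.6 × (23864)² = 1.118 × 10⁻⁵ × 12.6 × 569,490,496 ≈ 80,223 × g
Target RCF = 1.5 × 80,223 ≈ 120,334.5 × g
Your rotor: r = 9.4 / 2 = 4.7 cm
120,334.5 = 1.118 × 10⁻⁵ × 4.7 × N²
N² = 120,334.5 / (5.2546 × 10⁻⁵) = 2,290,079,169
N ≈ √2,290,079,169 ≈ 47,854.8

47850 RPM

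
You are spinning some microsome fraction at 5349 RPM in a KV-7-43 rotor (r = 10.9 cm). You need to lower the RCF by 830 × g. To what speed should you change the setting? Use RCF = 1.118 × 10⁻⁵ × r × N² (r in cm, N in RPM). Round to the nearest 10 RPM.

N₂ ≈ 4670 RPM

Current RCF = 1.118 × 10⁻⁵ × 10.9 × (5349)² = 1.118 × 10⁻⁵ × 10.9 × 28,611,801 ≈ 3,486.7 × g
Target RCF = 3,486.7 − 830 = 2,656.7 × g
N² = 2,656.7 / (12.1862 × 10⁻⁵) = 21,800,890
N ≈ √21,800,890 ≈ 4,669.1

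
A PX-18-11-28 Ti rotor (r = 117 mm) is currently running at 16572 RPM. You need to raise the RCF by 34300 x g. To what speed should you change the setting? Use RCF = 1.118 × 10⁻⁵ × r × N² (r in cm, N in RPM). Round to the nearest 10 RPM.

23170 RPM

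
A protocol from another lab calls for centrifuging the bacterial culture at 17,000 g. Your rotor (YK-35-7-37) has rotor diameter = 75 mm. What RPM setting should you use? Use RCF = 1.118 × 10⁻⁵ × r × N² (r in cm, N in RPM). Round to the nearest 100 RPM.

r = 75 mm / 2 = 37.5 mm = 3.75 cm
RCF = 1.118 × 10⁻⁵ × r × N²
17,000 = 1.118 × 10⁻⁵ × 3.75 × N²
N² = 17,000 / (4.1925 × 10⁻⁵) = 405,485,987
N ≈ √405,485,987 ≈ 20,136.7

N ≈ 20100 RPM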